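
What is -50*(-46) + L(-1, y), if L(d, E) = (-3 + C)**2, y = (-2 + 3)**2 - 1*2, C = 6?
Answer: 2309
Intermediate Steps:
y = -1 (y = 1**2 - 2 = 1 - 2 = -1)
L(d, E) = 9 (L(d, E) = (-3 + 6)**2 = 3**2 = 9)
-50*(-46) + L(-1, y) = -50*(-46) + 9 = 2300 + 9 = 2309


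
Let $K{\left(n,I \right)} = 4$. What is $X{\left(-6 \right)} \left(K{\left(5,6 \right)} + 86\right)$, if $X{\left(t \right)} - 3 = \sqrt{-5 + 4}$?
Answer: $270 + 90 i \approx 270.0 + 90.0 i$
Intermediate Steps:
$X{\left(t \right)} = 3 + i$ ($X{\left(t \right)} = 3 + \sqrt{-5 + 4} = 3 + \sqrt{-1} = 3 + i$)
$X{\left(-6 \right)} \left(K{\left(5,6 \right)} + 86\right) = \left(3 + i\right) \left(4 + 86\right) = \left(3 + i\right) 90 = 270 + 90 i$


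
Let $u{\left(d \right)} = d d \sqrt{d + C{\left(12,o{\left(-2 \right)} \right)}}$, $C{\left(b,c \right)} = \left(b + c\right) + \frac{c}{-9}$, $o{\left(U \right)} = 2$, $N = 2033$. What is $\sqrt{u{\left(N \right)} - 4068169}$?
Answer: $\frac{\sqrt{-36613521 + 161190471 \sqrt{109}}}{3} \approx 13525.0$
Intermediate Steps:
$C{\left(b,c \right)} = b + \frac{8 c}{9}$ ($C{\left(b,c \right)} = \left(b + c\right) + c \left(- \frac{1}{9}\right) = \left(b + c\right) - \frac{c}{9} = b + \frac{8 c}{9}$)
$u{\left(d \right)} = d^{2} \sqrt{\frac{124}{9} + d}$ ($u{\left(d \right)} = d d \sqrt{d + \left(12 + \frac{8}{9} \cdot 2\right)} = d^{2} \sqrt{d + \left(12 + \frac{16}{9}\right)} = d^{2} \sqrt{d + \frac{124}{9}} = d^{2} \sqrt{\frac{124}{9} + d}$)
$\sqrt{u{\left(N \right)} - 4068169} = \sqrt{\frac{2033^{2} \sqrt{124 + 9 \cdot 2033}}{3} - 4068169} = \sqrt{\frac{1}{3} \cdot 4133089 \sqrt{124 + 18297} - 4068169} = \sqrt{\frac{1}{3} \cdot 4133089 \sqrt{18421} - 4068169} = \sqrt{\frac{1}{3} \cdot 4133089 \cdot 13 \sqrt{109} - 4068169} = \sqrt{\frac{53730157 \sqrt{109}}{3} - 4068169} = \sqrt{-4068169 + \frac{53730157 \sqrt{109}}{3}}$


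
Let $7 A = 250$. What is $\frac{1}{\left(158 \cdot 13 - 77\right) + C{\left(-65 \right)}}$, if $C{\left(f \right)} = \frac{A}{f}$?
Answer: $\frac{91}{179857} \approx 0.00050596$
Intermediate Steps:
$A = \frac{250}{7}$ ($A = \frac{1}{7} \cdot 250 = \frac{250}{7} \approx 35.714$)
$C{\left(f \right)} = \frac{250}{7 f}$
$\frac{1}{\left(158 \cdot 13 - 77\right) + C{\left(-65 \right)}} = \frac{1}{\left(158 \cdot 13 - 77\right) + \frac{250}{7 \left(-65\right)}} = \frac{1}{\left(2054 - 77\right) + \frac{250}{7} \left(- \frac{1}{65}\right)} = \frac{1}{1977 - \frac{50}{91}} = \frac{1}{\frac{179857}{91}} = \frac{91}{179857}$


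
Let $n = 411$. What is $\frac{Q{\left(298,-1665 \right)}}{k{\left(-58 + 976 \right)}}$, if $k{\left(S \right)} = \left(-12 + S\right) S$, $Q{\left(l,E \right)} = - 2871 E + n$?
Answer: $\frac{796771}{138618} \approx 5.748$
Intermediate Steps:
$Q{\left(l,E \right)} = 411 - 2871 E$ ($Q{\left(l,E \right)} = - 2871 E + 411 = 411 - 2871 E$)
$k{\left(S \right)} = S \left(-12 + S\right)$
$\frac{Q{\left(298,-1665 \right)}}{k{\left(-58 + 976 \right)}} = \frac{411 - -4780215}{\left(-58 + 976\right) \left(-12 + \left(-58 + 976\right)\right)} = \frac{411 + 4780215}{918 \left(-12 + 918\right)} = \frac{4780626}{918 \cdot 906} = \frac{4780626}{831708} = 4780626 \cdot \frac{1}{831708} = \frac{796771}{138618}$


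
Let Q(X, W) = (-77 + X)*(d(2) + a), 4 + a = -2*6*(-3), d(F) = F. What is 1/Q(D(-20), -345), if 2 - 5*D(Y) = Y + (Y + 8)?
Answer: -5/11934 ≈ -0.00041897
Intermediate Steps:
a = 32 (a = -4 - 2*6*(-3) = -4 - 12*(-3) = -4 + 36 = 32)
D(Y) = -6/5 - 2*Y/5 (D(Y) = ⅖ - (Y + (Y + 8))/5 = ⅖ - (Y + (8 + Y))/5 = ⅖ - (8 + 2*Y)/5 = ⅖ + (-8/5 - 2*Y/5) = -6/5 - 2*Y/5)
Q(X, W) = -2618 + 34*X (Q(X, W) = (-77 + X)*(2 + 32) = (-77 + X)*34 = -2618 + 34*X)
1/Q(D(-20), -345) = 1/(-2618 + 34*(-6/5 - ⅖*(-20))) = 1/(-2618 + 34*(-6/5 + 8)) = 1/(-2618 + 34*(34/5)) = 1/(-2618 + 1156/5) = 1/(-11934/5) = -5/11934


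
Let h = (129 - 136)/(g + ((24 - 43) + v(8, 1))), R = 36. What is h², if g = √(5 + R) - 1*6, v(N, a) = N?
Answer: 49/(17 - √41)² ≈ 0.43636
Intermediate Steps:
g = -6 + √41 (g = √(5 + 36) - 1*6 = √41 - 6 = -6 + √41 ≈ 0.40312)
h = -7/(-17 + √41) (h = (129 - 136)/((-6 + √41) + ((24 - 43) + 8)) = -7/((-6 + √41) + (-19 + 8)) = -7/((-6 + √41) - 11) = -7/(-17 + √41) ≈ 0.66057)
h² = (119/248 + 7*√41/248)²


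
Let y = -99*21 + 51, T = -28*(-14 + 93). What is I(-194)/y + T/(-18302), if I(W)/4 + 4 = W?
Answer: 790880/1546519 ≈ 0.51139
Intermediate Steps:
I(W) = -16 + 4*W
T = -2212 (T = -28*79 = -2212)
y = -2028 (y = -2079 + 51 = -2028)
I(-194)/y + T/(-18302) = (-16 + 4*(-194))/(-2028) - 2212/(-18302) = (-16 - 776)*(-1/2028) - 2212*(-1/18302) = -792*(-1/2028) + 1106/9151 = 66/169 + 1106/9151 = 790880/1546519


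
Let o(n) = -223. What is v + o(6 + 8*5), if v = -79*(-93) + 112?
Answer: 7236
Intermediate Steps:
v = 7459 (v = 7347 + 112 = 7459)
v + o(6 + 8*5) = 7459 - 223 = 7236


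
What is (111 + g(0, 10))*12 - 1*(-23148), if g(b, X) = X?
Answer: 24600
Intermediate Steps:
(111 + g(0, 10))*12 - 1*(-23148) = (111 + 10)*12 - 1*(-23148) = 121*12 + 23148 = 1452 + 23148 = 24600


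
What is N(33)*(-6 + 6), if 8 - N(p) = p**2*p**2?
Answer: 0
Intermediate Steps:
N(p) = 8 - p**4 (N(p) = 8 - p**2*p**2 = 8 - p**4)
N(33)*(-6 + 6) = (8 - 1*33**4)*(-6 + 6) = (8 - 1*1185921)*0 = (8 - 1185921)*0 = -1185913*0 = 0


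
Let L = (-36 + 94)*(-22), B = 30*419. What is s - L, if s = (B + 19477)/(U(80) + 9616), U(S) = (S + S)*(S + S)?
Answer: 44967663/35216 ≈ 1276.9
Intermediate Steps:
U(S) = 4*S² (U(S) = (2*S)*(2*S) = 4*S²)
B = 12570
L = -1276 (L = 58*(-22) = -1276)
s = 32047/35216 (s = (12570 + 19477)/(4*80² + 9616) = 32047/(4*6400 + 9616) = 32047/(25600 + 9616) = 32047/35216 ≈ 0.91001)
s - L = 32047/35216 - 1*(-1276) = 32047/35216 + 1276 = 44967663/35216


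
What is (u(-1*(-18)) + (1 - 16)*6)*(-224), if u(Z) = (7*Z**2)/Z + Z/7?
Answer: -8640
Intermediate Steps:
u(Z) = 50*Z/7 (u(Z) = 7*Z + Z*(1/7) = 7*Z + Z/7 = 50*Z/7)
(u(-1*(-18)) + (1 - 16)*6)*(-224) = (50*(-1*(-18))/7 + (1 - 16)*6)*(-224) = ((50/7)*18 - 15*6)*(-224) = (900/7 - 90)*(-224) = (270/7)*(-224) = -8640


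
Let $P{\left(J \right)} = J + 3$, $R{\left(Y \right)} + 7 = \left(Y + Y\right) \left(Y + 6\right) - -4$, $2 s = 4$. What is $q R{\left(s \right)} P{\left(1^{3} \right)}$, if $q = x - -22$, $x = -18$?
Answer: $464$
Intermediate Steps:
$s = 2$ ($s = \frac{1}{2} \cdot 4 = 2$)
$R{\left(Y \right)} = -3 + 2 Y \left(6 + Y\right)$ ($R{\left(Y \right)} = -7 + \left(\left(Y + Y\right) \left(Y + 6\right) - -4\right) = -7 + \left(2 Y \left(6 + Y\right) + 4\right) = -7 + \left(4 + 2 Y \left(6 + Y\right)\right) = -3 + 2 Y \left(6 + Y\right)$)
$q = 4$ ($q = -18 - -22 = -18 + 22 = 4$)
$P{\left(J \right)} = 3 + J$
$q R{\left(s \right)} P{\left(1^{3} \right)} = 4 \left(-3 + 2 \cdot 2^{2} + 12 \cdot 2\right) \left(3 + 1^{3}\right) = 4 \left(-3 + 2 \cdot 4 + 24\right) \left(3 + 1\right) = 4 \left(-3 + 8 + 24\right) 4 = 4 \cdot 29 \cdot 4 = 116 \cdot 4 = 464$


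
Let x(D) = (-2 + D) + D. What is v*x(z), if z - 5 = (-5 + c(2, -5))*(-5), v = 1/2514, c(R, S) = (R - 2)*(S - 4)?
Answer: 29/1257 ≈ 0.023071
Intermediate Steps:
c(R, S) = (-4 + S)*(-2 + R) (c(R, S) = (-2 + R)*(-4 + S) = (-4 + S)*(-2 + R))
v = 1/2514 ≈ 0.00039777
z = 30 (z = 5 + (-5 + (8 - 4*2 - 2*(-5) + 2*(-5)))*(-5) = 5 + (-5 + (8 - 8 + 10 - 10))*(-5) = 5 + (-5 + 0)*(-5) = 5 - 5*(-5) = 5 + 25 = 30)
x(D) = -2 + 2*D
v*x(z) = (-2 + 2*30)/2514 = (-2 + 60)/2514 = (1/2514)*58 = 29/1257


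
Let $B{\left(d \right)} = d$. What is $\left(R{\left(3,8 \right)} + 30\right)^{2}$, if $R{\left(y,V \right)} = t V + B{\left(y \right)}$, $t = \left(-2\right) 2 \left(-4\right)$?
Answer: $25921$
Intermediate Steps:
$t = 16$ ($t = \left(-4\right) \left(-4\right) = 16$)
$R{\left(y,V \right)} = y + 16 V$ ($R{\left(y,V \right)} = 16 V + y = y + 16 V$)
$\left(R{\left(3,8 \right)} + 30\right)^{2} = \left(\left(3 + 16 \cdot 8\right) + 30\right)^{2} = \left(\left(3 + 128\right) + 30\right)^{2} = \left(131 + 30\right)^{2} = 161^{2} = 25921$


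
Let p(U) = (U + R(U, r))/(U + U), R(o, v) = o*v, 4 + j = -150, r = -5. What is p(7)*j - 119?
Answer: 189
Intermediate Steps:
j = -154 (j = -4 - 150 = -154)
p(U) = -2 (p(U) = (U + U*(-5))/(U + U) = (U - 5*U)/((2*U)) = (-4*U)*(1/(2*U)) = -2)
p(7)*j - 119 = -2*(-154) - 119 = 308 - 119 = 189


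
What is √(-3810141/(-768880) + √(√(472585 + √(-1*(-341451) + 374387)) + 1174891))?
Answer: √(183096325755 + 36948528400*√(1174891 + √(472585 + √715838)))/192220 ≈ 33.003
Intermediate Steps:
√(-3810141/(-768880) + √(√(472585 + √(-1*(-341451) + 374387)) + 1174891)) = √(-3810141*(-1/768880) + √(√(472585 + √(341451 + 374387)) + 1174891)) = √(3810141/768880 + √(√(472585 + √715838) + 1174891)) = √(3810141/768880 + √(1174891 + √(472585 + √715838)))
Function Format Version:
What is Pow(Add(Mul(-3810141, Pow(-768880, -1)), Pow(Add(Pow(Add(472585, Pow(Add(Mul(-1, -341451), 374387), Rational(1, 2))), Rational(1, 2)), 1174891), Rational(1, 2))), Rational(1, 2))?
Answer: Mul(Rational(1, 192220), Pow(Add(183096325755, Mul(36948528400, Pow(Add(1174891, Pow(Add(472585, Pow(715838, Rational(1, 2))), Rational(1, 2))), Rational(1, 2)))), Rational(1, 2))) ≈ 33.003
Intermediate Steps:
Pow(Add(Mul(-3810141, Pow(-768880, -1)), Pow(Add(Pow(Add(472585, Pow(Add(Mul(-1, -341451), 374387), Rational(1, 2))), Rational(1, 2)), 1174891), Rational(1, 2))), Rational(1, 2)) = Pow(Add(Mul(-3810141, Rational(-1, 768880)), Pow(Add(Pow(Add(472585, Pow(Add(341451, 374387), Rational(1, 2))), Rational(1, 2)), 1174891), Rational(1, 2))), Rational(1, 2)) = Pow(Add(Rational(3810141, 768880), Pow(Add(Pow(Add(472585, Pow(715838, Rational(1, 2))), Rational(1, 2)), 1174891), Rational(1, 2))), Rational(1, 2)) = Pow(Add(Rational(3810141, 768880), Pow(Add(1174891, Pow(Add(472585, Pow(715838, Rational(1, 2))), Rational(1, 2))), Rational(1, 2))), Rational(1, 2))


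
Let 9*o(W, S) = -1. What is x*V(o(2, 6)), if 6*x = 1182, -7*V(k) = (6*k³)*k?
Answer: -394/15309 ≈ -0.025736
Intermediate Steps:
o(W, S) = -⅑ (o(W, S) = (⅑)*(-1) = -⅑)
V(k) = -6*k⁴/7 (V(k) = -6*k³*k/7 = -6*k⁴/7)
x = 197 (x = (⅙)*1182 = 197)
x*V(o(2, 6)) = 197*(-6*(-⅑)⁴/7) = 197*(-6/7*1/6561) = 197*(-2/15309) = -394/15309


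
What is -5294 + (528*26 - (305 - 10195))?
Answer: 18324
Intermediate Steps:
-5294 + (528*26 - (305 - 10195)) = -5294 + (13728 - 1*(-9890)) = -5294 + (13728 + 9890) = -5294 + 23618 = 18324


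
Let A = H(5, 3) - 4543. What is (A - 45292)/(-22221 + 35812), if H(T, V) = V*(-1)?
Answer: -49838/13591 ≈ -3.6670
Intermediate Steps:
H(T, V) = -V
A = -4546 (A = -1*3 - 4543 = -3 - 4543 = -4546)
(A - 45292)/(-22221 + 35812) = (-4546 - 45292)/(-22221 + 35812) = -49838/13591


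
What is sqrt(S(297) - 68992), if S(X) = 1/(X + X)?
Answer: I*sqrt(2704762302)/198 ≈ 262.66*I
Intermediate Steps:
S(X) = 1/(2*X)
sqrt(S(297) - 68992) = sqrt((1/2)/297 - 68992) = sqrt((1/2)*(1/297) - 68992) = sqrt(1/594 - 68992) = sqrt(-40981247/594) = I*sqrt(2704762302)/198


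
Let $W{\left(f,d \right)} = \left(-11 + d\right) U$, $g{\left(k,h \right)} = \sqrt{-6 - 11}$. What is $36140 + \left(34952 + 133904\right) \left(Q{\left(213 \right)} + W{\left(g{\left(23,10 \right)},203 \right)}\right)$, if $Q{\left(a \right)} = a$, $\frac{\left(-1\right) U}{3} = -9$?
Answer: $911351972$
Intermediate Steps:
$g{\left(k,h \right)} = i \sqrt{17}$ ($g{\left(k,h \right)} = \sqrt{-17} = i \sqrt{17}$)
$U = 27$ ($U = \left(-3\right) \left(-9\right) = 27$)
$W{\left(f,d \right)} = -297 + 27 d$ ($W{\left(f,d \right)} = \left(-11 + d\right) 27 = -297 + 27 d$)
$36140 + \left(34952 + 133904\right) \left(Q{\left(213 \right)} + W{\left(g{\left(23,10 \right)},203 \right)}\right) = 36140 + \left(34952 + 133904\right) \left(213 + \left(-297 + 27 \cdot 203\right)\right) = 36140 + 168856 \left(213 + \left(-297 + 5481\right)\right) = 36140 + 168856 \left(213 + 5184\right) = 36140 + 168856 \cdot 5397 = 36140 + 911315832 = 911351972$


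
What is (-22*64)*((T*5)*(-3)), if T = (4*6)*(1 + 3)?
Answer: 2027520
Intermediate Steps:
T = 96 (T = 24*4 = 96)
(-22*64)*((T*5)*(-3)) = (-22*64)*((96*5)*(-3)) = -675840*(-3) = -1408*(-1440) = 2027520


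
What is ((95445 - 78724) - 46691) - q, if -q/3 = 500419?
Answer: 1471287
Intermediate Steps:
q = -1501257 (q = -3*500419 = -1501257)
((95445 - 78724) - 46691) - q = ((95445 - 78724) - 46691) - 1*(-1501257) = (16721 - 46691) + 1501257 = -29970 + 1501257 = 1471287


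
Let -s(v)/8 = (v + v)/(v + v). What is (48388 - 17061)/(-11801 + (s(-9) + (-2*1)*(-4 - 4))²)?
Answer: -31327/11737 ≈ -2.6691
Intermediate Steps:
s(v) = -8 (s(v) = -8*(v + v)/(v + v) = -8*2*v/(2*v) = -8*2*v*1/(2*v) = -8*1 = -8)
(48388 - 17061)/(-11801 + (s(-9) + (-2*1)*(-4 - 4))²) = (48388 - 17061)/(-11801 + (-8 + (-2*1)*(-4 - 4))²) = 31327/(-11801 + (-8 - 2*(-8))²) = 31327/(-11801 + (-8 + 16)²) = 31327/(-11801 + 8²) = 31327/(-11801 + 64) = 31327/(-11737) = 31327*(-1/11737) = -31327/11737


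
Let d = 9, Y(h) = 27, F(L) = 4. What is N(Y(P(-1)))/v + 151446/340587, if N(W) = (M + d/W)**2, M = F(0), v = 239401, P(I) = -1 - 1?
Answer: 36262719313/81536868387 ≈ 0.44474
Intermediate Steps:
P(I) = -2
M = 4
N(W) = (4 + 9/W)**2
N(Y(P(-1)))/v + 151446/340587 = ((9 + 4*27)**2/27**2)/239401 + 151446/340587 = ((9 + 108)**2/729)*(1/239401) + 151446*(1/340587) = ((1/729)*117**2)*(1/239401) + 50482/113529 = ((1/729)*13689)*(1/239401) + 50482/113529 = (169/9)*(1/239401) + 50482/113529 = 169/2154609 + 50482/113529 = 36262719313/81536868387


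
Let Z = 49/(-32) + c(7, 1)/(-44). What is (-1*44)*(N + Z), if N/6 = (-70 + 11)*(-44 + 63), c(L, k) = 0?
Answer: 2368091/8 ≈ 2.9601e+5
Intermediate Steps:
Z = -49/32 (Z = 49/(-32) + 0/(-44) = 49*(-1/32) + 0*(-1/44) = -49/32 + 0 = -49/32 ≈ -1.5313)
N = -6726 (N = 6*((-70 + 11)*(-44 + 63)) = 6*(-59*19) = 6*(-1121) = -6726)
(-1*44)*(N + Z) = (-1*44)*(-6726 - 49/32) = -44*(-215281/32) = 2368091/8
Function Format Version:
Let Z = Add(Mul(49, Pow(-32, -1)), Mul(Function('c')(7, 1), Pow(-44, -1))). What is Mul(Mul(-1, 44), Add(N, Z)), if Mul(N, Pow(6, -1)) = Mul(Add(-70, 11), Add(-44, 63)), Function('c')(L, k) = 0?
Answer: Rational(2368091, 8) ≈ 2.9601e+5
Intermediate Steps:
Z = Rational(-49, 32) (Z = Add(Mul(49, Pow(-32, -1)), Mul(0, Pow(-44, -1))) = Add(Mul(49, Rational(-1, 32)), Mul(0, Rational(-1, 44))) = Add(Rational(-49, 32), 0) = Rational(-49, 32) ≈ -1.5313)
N = -6726 (N = Mul(6, Mul(Add(-70, 11), Add(-44, 63))) = Mul(6, Mul(-59, 19)) = Mul(6, -1121) = -6726)
Mul(Mul(-1, 44), Add(N, Z)) = Mul(Mul(-1, 44), Add(-6726, Rational(-49, 32))) = Mul(-44, Rational(-215281, 32)) = Rational(2368091, 8)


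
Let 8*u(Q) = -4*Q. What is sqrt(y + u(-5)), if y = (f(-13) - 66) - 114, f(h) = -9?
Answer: I*sqrt(746)/2 ≈ 13.656*I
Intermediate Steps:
u(Q) = -Q/2 (u(Q) = (-4*Q)/8 = -Q/2)
y = -189 (y = (-9 - 66) - 114 = -75 - 114 = -189)
sqrt(y + u(-5)) = sqrt(-189 - 1/2*(-5)) = sqrt(-189 + 5/2) = sqrt(-373/2) = I*sqrt(746)/2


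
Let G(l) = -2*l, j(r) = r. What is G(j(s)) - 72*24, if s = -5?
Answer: -1718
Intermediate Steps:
G(j(s)) - 72*24 = -2*(-5) - 72*24 = 10 - 1728 = -1718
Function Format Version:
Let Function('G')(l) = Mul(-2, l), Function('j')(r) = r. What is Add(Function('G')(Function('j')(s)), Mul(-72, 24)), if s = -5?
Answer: -1718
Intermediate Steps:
Add(Function('G')(Function('j')(s)), Mul(-72, 24)) = Add(Mul(-2, -5), Mul(-72, 24)) = Add(10, -1728) = -1718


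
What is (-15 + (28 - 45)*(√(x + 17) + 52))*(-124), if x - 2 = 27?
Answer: 111476 + 2108*√46 ≈ 1.2577e+5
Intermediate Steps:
x = 29 (x = 2 + 27 = 29)
(-15 + (28 - 45)*(√(x + 17) + 52))*(-124) = (-15 + (28 - 45)*(√(29 + 17) + 52))*(-124) = (-15 - 17*(√46 + 52))*(-124) = (-15 - 17*(52 + √46))*(-124) = (-15 + (-884 - 17*√46))*(-124) = (-899 - 17*√46)*(-124) = 111476 + 2108*√46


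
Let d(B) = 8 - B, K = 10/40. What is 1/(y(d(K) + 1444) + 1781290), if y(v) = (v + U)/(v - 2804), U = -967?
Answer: 5409/9634995671 ≈ 5.6139e-7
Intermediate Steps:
K = 1/4 (K = 10*(1/40) = 1/4 ≈ 0.25000)
y(v) = (-967 + v)/(-2804 + v) (y(v) = (v - 967)/(v - 2804) = (-967 + v)/(-2804 + v))
1/(y(d(K) + 1444) + 1781290) = 1/((-967 + ((8 - 1*1/4) + 1444))/(-2804 + ((8 - 1*1/4) + 1444)) + 1781290) = 1/((-967 + ((8 - 1/4) + 1444))/(-2804 + ((8 - 1/4) + 1444)) + 1781290) = 1/((-967 + (31/4 + 1444))/(-2804 + (31/4 + 1444)) + 1781290) = 1/((-967 + 5807/4)/(-2804 + 5807/4) + 1781290) = 1/((1939/4)/(-5409/4) + 1781290) = 1/(-4/5409*1939/4 + 1781290) = 1/(-1939/5409 + 1781290) = 1/(9634995671/5409) = 5409/9634995671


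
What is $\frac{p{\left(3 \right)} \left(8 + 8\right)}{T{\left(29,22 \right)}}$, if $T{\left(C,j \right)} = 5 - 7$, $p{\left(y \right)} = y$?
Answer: $-24$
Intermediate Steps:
$T{\left(C,j \right)} = -2$ ($T{\left(C,j \right)} = 5 - 7 = -2$)
$\frac{p{\left(3 \right)} \left(8 + 8\right)}{T{\left(29,22 \right)}} = \frac{3 \left(8 + 8\right)}{-2} = 3 \cdot 16 \left(- \frac{1}{2}\right) = 48 \left(- \frac{1}{2}\right) = -24$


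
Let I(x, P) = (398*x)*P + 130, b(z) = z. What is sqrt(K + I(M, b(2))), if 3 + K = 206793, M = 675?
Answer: 2*sqrt(186055) ≈ 862.68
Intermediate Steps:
I(x, P) = 130 + 398*P*x (I(x, P) = 398*P*x + 130 = 130 + 398*P*x)
K = 206790 (K = -3 + 206793 = 206790)
sqrt(K + I(M, b(2))) = sqrt(206790 + (130 + 398*2*675)) = sqrt(206790 + (130 + 537300)) = sqrt(206790 + 537430) = sqrt(744220) = 2*sqrt(186055)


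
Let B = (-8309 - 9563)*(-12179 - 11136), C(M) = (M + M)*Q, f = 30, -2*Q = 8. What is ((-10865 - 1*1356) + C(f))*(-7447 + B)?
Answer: -5192227461413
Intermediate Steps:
Q = -4 (Q = -1/2*8 = -4)
C(M) = -8*M (C(M) = (M + M)*(-4) = (2*M)*(-4) = -8*M)
B = 416685680 (B = -17872*(-23315) = 416685680)
((-10865 - 1*1356) + C(f))*(-7447 + B) = ((-10865 - 1*1356) - 8*30)*(-7447 + 416685680) = ((-10865 - 1356) - 240)*416678233 = (-12221 - 240)*416678233 = -12461*416678233 = -5192227461413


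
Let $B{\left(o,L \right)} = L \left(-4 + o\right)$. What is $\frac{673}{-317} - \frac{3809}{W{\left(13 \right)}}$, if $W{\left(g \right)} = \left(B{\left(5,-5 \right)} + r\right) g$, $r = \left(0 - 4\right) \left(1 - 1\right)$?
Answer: $\frac{89516}{1585} \approx 56.477$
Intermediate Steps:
$r = 0$ ($r = \left(-4\right) 0 = 0$)
$W{\left(g \right)} = - 5 g$ ($W{\left(g \right)} = \left(- 5 \left(-4 + 5\right) + 0\right) g = \left(\left(-5\right) 1 + 0\right) g = \left(-5 + 0\right) g = - 5 g$)
$\frac{673}{-317} - \frac{3809}{W{\left(13 \right)}} = \frac{673}{-317} - \frac{3809}{\left(-5\right) 13} = 673 \left(- \frac{1}{317}\right) - \frac{3809}{-65} = - \frac{673}{317} - - \frac{293}{5} = - \frac{673}{317} + \frac{293}{5} = \frac{89516}{1585}$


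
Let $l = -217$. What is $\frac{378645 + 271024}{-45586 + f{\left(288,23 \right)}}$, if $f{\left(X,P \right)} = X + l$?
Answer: $- \frac{649669}{45515} \approx -14.274$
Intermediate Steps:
$f{\left(X,P \right)} = -217 + X$ ($f{\left(X,P \right)} = X - 217 = -217 + X$)
$\frac{378645 + 271024}{-45586 + f{\left(288,23 \right)}} = \frac{378645 + 271024}{-45586 + \left(-217 + 288\right)} = \frac{649669}{-45586 + 71} = \frac{649669}{-45515} = 649669 \left(- \frac{1}{45515}\right) = - \frac{649669}{45515}$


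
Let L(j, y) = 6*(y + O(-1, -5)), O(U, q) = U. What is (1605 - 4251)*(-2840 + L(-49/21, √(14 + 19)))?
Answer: 7530516 - 15876*√33 ≈ 7.4393e+6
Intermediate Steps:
L(j, y) = -6 + 6*y (L(j, y) = 6*(y - 1) = 6*(-1 + y) = -6 + 6*y)
(1605 - 4251)*(-2840 + L(-49/21, √(14 + 19))) = (1605 - 4251)*(-2840 + (-6 + 6*√(14 + 19))) = -2646*(-2840 + (-6 + 6*√33)) = -2646*(-2846 + 6*√33) = 7530516 - 15876*√33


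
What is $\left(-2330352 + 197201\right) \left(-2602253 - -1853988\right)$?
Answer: $1596162233015$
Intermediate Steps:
$\left(-2330352 + 197201\right) \left(-2602253 - -1853988\right) = - 2133151 \left(-2602253 + 1853988\right) = \left(-2133151\right) \left(-748265\right) = 1596162233015$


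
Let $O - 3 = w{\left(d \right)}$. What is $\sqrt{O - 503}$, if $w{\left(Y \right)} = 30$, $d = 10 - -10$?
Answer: $i \sqrt{470} \approx 21.679 i$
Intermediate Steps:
$d = 20$ ($d = 10 + 10 = 20$)
$O = 33$ ($O = 3 + 30 = 33$)
$\sqrt{O - 503} = \sqrt{33 - 503} = \sqrt{-470} = i \sqrt{470}$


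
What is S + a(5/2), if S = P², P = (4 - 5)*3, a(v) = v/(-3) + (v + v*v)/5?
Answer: 119/12 ≈ 9.9167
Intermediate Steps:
a(v) = -2*v/15 + v²/5 (a(v) = v*(-⅓) + (v + v²)*(⅕) = -v/3 + (v/5 + v²/5) = -2*v/15 + v²/5)
P = -3 (P = -1*3 = -3)
S = 9 (S = (-3)² = 9)
S + a(5/2) = 9 + (5/2)*(-2 + 3*(5/2))/15 = 9 + (5*(½))*(-2 + 3*(5*(½)))/15 = 9 + (1/15)*(5/2)*(-2 + 3*(5/2)) = 9 + (1/15)*(5/2)*(-2 + 15/2) = 9 + (1/15)*(5/2)*(11/2) = 9 + 11/12 = 119/12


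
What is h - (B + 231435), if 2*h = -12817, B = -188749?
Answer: -98189/2 ≈ -49095.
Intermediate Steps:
h = -12817/2 (h = (½)*(-12817) = -12817/2 ≈ -6408.5)
h - (B + 231435) = -12817/2 - (-188749 + 231435) = -12817/2 - 1*42686 = -12817/2 - 42686 = -98189/2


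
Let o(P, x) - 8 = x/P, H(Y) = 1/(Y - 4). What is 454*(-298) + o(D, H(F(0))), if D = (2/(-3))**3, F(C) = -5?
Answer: -1082269/8 ≈ -1.3528e+5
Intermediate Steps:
H(Y) = 1/(-4 + Y)
D = -8/27 (D = (2*(-1/3))**3 = (-2/3)**3 = -8/27 ≈ -0.29630)
o(P, x) = 8 + x/P
454*(-298) + o(D, H(F(0))) = 454*(-298) + (8 + 1/((-4 - 5)*(-8/27))) = -135292 + (8 - 27/8/(-9)) = -135292 + (8 - 1/9*(-27/8)) = -135292 + (8 + 3/8) = -135292 + 67/8 = -1082269/8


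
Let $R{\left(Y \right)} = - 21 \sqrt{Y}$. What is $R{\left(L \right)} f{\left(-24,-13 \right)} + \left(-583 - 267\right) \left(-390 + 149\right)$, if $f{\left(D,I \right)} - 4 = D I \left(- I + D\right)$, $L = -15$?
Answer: $204850 + 71988 i \sqrt{15} \approx 2.0485 \cdot 10^{5} + 2.7881 \cdot 10^{5} i$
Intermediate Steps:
$f{\left(D,I \right)} = 4 + D I \left(D - I\right)$ ($f{\left(D,I \right)} = 4 + D I \left(- I + D\right) = 4 + D I \left(D - I\right)$)
$R{\left(L \right)} f{\left(-24,-13 \right)} + \left(-583 - 267\right) \left(-390 + 149\right) = - 21 \sqrt{-15} \left(4 - 13 \left(-24\right)^{2} - - 24 \left(-13\right)^{2}\right) + \left(-583 - 267\right) \left(-390 + 149\right) = - 21 i \sqrt{15} \left(4 - 7488 - \left(-24\right) 169\right) - -204850 = - 21 i \sqrt{15} \left(4 - 7488 + 4056\right) + 204850 = - 21 i \sqrt{15} \left(-3428\right) + 204850 = 71988 i \sqrt{15} + 204850 = 204850 + 71988 i \sqrt{15}$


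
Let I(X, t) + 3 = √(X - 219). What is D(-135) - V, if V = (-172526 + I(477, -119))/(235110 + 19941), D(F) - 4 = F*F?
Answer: 4649497208/255051 - √258/255051 ≈ 18230.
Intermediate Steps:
I(X, t) = -3 + √(-219 + X) (I(X, t) = -3 + √(X - 219) = -3 + √(-219 + X))
D(F) = 4 + F² (D(F) = 4 + F*F = 4 + F²)
V = -172529/255051 + √258/255051 (V = (-172526 + (-3 + √(-219 + 477)))/(235110 + 19941) = (-172526 + (-3 + √258))/255051 = (-172529 + √258)*(1/255051) = -172529/255051 + √258/255051 ≈ -0.67639)
D(-135) - V = (4 + (-135)²) - (-172529/255051 + √258/255051) = (4 + 18225) + (172529/255051 - √258/255051) = 18229 + (172529/255051 - √258/255051) = 4649497208/255051 - √258/255051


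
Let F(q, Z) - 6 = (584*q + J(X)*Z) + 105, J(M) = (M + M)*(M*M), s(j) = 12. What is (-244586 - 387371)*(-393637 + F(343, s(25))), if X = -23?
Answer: 306639439454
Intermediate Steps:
J(M) = 2*M³ (J(M) = (2*M)*M² = 2*M³)
F(q, Z) = 111 - 24334*Z + 584*q (F(q, Z) = 6 + ((584*q + (2*(-23)³)*Z) + 105) = 6 + ((584*q + (2*(-12167))*Z) + 105) = 6 + ((584*q - 24334*Z) + 105) = 6 + ((-24334*Z + 584*q) + 105) = 6 + (105 - 24334*Z + 584*q) = 111 - 24334*Z + 584*q)
(-244586 - 387371)*(-393637 + F(343, s(25))) = (-244586 - 387371)*(-393637 + (111 - 24334*12 + 584*343)) = -631957*(-393637 + (111 - 292008 + 200312)) = -631957*(-393637 - 91585) = -631957*(-485222) = 306639439454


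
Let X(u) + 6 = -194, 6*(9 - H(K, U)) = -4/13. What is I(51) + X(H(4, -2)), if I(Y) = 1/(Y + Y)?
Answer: -20399/102 ≈ -199.99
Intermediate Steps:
I(Y) = 1/(2*Y)
H(K, U) = 353/39 (H(K, U) = 9 - (-2)/(3*13) = 9 - ⅙*(-4/13) = 9 + 2/39 = 353/39)
X(u) = -200 (X(u) = -6 - 194 = -200)
I(51) + X(H(4, -2)) = (½)/51 - 200 = (½)*(1/51) - 200 = 1/102 - 200 = -20399/102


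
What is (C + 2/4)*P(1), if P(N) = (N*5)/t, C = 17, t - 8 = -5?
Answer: 175/6 ≈ 29.167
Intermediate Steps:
t = 3 (t = 8 - 5 = 3)
P(N) = 5*N/3 (P(N) = (N*5)/3 = (5*N)*(1/3) = 5*N/3)
(C + 2/4)*P(1) = (17 + 2/4)*((5/3)*1) = (17 + 2*(1/4))*(5/3) = (17 + 1/2)*(5/3) = (35/2)*(5/3) = 175/6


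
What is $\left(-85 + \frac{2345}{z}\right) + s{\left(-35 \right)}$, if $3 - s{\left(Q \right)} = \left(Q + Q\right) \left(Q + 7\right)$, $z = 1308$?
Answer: $- \frac{2668591}{1308} \approx -2040.2$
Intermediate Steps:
$s{\left(Q \right)} = 3 - 2 Q \left(7 + Q\right)$ ($s{\left(Q \right)} = 3 - \left(Q + Q\right) \left(Q + 7\right) = 3 - 2 Q \left(7 + Q\right)$)
$\left(-85 + \frac{2345}{z}\right) + s{\left(-35 \right)} = \left(-85 + \frac{2345}{1308}\right) - \left(-493 + 2450\right) = \left(-85 + 2345 \cdot \frac{1}{1308}\right) + \left(3 + 490 - 2450\right) = \left(-85 + \frac{2345}{1308}\right) + \left(3 + 490 - 2450\right) = - \frac{108835}{1308} - 1957 = - \frac{2668591}{1308}$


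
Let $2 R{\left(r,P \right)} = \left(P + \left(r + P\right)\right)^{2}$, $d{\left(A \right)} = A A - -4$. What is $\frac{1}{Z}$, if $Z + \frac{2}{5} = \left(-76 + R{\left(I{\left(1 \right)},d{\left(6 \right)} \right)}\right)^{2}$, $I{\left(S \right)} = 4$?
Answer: $\frac{5}{59581518} \approx 8.3919 \cdot 10^{-8}$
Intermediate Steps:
$d{\left(A \right)} = 4 + A^{2}$ ($d{\left(A \right)} = A^{2} + 4 = 4 + A^{2}$)
$R{\left(r,P \right)} = \frac{\left(r + 2 P\right)^{2}}{2}$ ($R{\left(r,P \right)} = \frac{\left(P + \left(r + P\right)\right)^{2}}{2} = \frac{\left(P + \left(P + r\right)\right)^{2}}{2} = \frac{\left(r + 2 P\right)^{2}}{2}$)
$Z = \frac{59581518}{5}$ ($Z = - \frac{2}{5} + \left(-76 + \frac{\left(4 + 2 \left(4 + 6^{2}\right)\right)^{2}}{2}\right)^{2} = - \frac{2}{5} + \left(-76 + \frac{\left(4 + 2 \left(4 + 36\right)\right)^{2}}{2}\right)^{2} = - \frac{2}{5} + \left(-76 + \frac{\left(4 + 2 \cdot 40\right)^{2}}{2}\right)^{2} = - \frac{2}{5} + \left(-76 + \frac{\left(4 + 80\right)^{2}}{2}\right)^{2} = - \frac{2}{5} + \left(-76 + \frac{84^{2}}{2}\right)^{2} = - \frac{2}{5} + \left(-76 + \frac{1}{2} \cdot 7056\right)^{2} = - \frac{2}{5} + \left(-76 + 3528\right)^{2} = - \frac{2}{5} + 3452^{2} = - \frac{2}{5} + 11916304 = \frac{59581518}{5} \approx 1.1916 \cdot 10^{7}$)
$\frac{1}{Z} = \frac{1}{\frac{59581518}{5}} = \frac{5}{59581518}$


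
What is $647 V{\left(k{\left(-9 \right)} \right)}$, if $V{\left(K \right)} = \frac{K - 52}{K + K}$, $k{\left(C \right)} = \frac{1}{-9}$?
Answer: $\frac{303443}{2} \approx 1.5172 \cdot 10^{5}$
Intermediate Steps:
$k{\left(C \right)} = - \frac{1}{9}$
$V{\left(K \right)} = \frac{-52 + K}{2 K}$
$647 V{\left(k{\left(-9 \right)} \right)} = 647 \frac{-52 - \frac{1}{9}}{2 \left(- \frac{1}{9}\right)} = 647 \cdot \frac{1}{2} \left(-9\right) \left(- \frac{469}{9}\right) = 647 \cdot \frac{469}{2} = \frac{303443}{2}$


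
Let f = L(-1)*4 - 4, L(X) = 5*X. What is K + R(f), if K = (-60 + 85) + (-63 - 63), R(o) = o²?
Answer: 475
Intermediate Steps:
f = -24 (f = (5*(-1))*4 - 4 = -5*4 - 4 = -20 - 4 = -24)
K = -101 (K = 25 - 126 = -101)
K + R(f) = -101 + (-24)² = -101 + 576 = 475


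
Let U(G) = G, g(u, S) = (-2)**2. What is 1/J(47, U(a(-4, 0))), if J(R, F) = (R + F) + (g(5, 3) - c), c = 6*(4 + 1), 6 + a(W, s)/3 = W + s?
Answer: -1/9 ≈ -0.11111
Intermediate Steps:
a(W, s) = -18 + 3*W + 3*s (a(W, s) = -18 + 3*(W + s) = -18 + (3*W + 3*s) = -18 + 3*W + 3*s)
g(u, S) = 4
c = 30 (c = 6*5 = 30)
J(R, F) = -26 + F + R (J(R, F) = (R + F) + (4 - 1*30) = (F + R) + (4 - 30) = (F + R) - 26 = -26 + F + R)
1/J(47, U(a(-4, 0))) = 1/(-26 + (-18 + 3*(-4) + 3*0) + 47) = 1/(-26 + (-18 - 12 + 0) + 47) = 1/(-26 - 30 + 47) = 1/(-9) = -1/9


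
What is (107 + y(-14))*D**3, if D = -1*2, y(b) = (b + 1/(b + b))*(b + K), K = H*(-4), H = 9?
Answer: -45292/7 ≈ -6470.3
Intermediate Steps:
K = -36 (K = 9*(-4) = -36)
y(b) = (-36 + b)*(b + 1/(2*b)) (y(b) = (b + 1/(b + b))*(b - 36) = (b + 1/(2*b))*(-36 + b) = (-36 + b)*(b + 1/(2*b)))
D = -2
(107 + y(-14))*D**3 = (107 + (1/2 + (-14)**2 - 36*(-14) - 18/(-14)))*(-2)**3 = (107 + (1/2 + 196 + 504 - 18*(-1/14)))*(-8) = (107 + (1/2 + 196 + 504 + 9/7))*(-8) = (107 + 9825/14)*(-8) = (11323/14)*(-8) = -45292/7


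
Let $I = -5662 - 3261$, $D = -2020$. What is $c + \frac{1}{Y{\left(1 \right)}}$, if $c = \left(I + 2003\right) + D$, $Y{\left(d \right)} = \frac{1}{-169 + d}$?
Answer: $-9108$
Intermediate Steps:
$I = -8923$
$c = -8940$ ($c = \left(-8923 + 2003\right) - 2020 = -6920 - 2020 = -8940$)
$c + \frac{1}{Y{\left(1 \right)}} = -8940 + \frac{1}{\frac{1}{-169 + 1}} = -8940 + \frac{1}{\frac{1}{-168}} = -8940 + \frac{1}{- \frac{1}{168}} = -8940 - 168 = -9108$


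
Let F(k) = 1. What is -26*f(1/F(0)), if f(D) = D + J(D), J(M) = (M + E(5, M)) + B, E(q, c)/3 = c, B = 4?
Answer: -234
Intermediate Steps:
E(q, c) = 3*c
J(M) = 4 + 4*M (J(M) = (M + 3*M) + 4 = 4*M + 4 = 4 + 4*M)
f(D) = 4 + 5*D (f(D) = D + (4 + 4*D) = 4 + 5*D)
-26*f(1/F(0)) = -26*(4 + 5/1) = -26*(4 + 5*1) = -26*(4 + 5) = -26*9 = -234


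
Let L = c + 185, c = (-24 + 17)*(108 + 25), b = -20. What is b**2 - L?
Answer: 1146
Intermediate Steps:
c = -931 (c = -7*133 = -931)
L = -746 (L = -931 + 185 = -746)
b**2 - L = (-20)**2 - 1*(-746) = 400 + 746 = 1146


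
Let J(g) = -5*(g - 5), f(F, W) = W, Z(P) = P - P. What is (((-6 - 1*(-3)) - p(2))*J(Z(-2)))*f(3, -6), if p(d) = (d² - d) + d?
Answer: 1050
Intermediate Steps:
p(d) = d²
Z(P) = 0
J(g) = 25 - 5*g (J(g) = -5*(-5 + g) = 25 - 5*g)
(((-6 - 1*(-3)) - p(2))*J(Z(-2)))*f(3, -6) = (((-6 - 1*(-3)) - 1*2²)*(25 - 5*0))*(-6) = (((-6 + 3) - 1*4)*(25 + 0))*(-6) = ((-3 - 4)*25)*(-6) = -7*25*(-6) = -175*(-6) = 1050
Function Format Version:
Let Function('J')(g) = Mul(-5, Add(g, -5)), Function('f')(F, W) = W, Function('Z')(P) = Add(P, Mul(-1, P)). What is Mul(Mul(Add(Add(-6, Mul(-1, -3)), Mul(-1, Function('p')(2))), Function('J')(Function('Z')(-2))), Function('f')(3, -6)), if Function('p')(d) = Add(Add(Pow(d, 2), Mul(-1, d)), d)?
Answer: 1050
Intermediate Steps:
Function('p')(d) = Pow(d, 2)
Function('Z')(P) = 0
Function('J')(g) = Add(25, Mul(-5, g)) (Function('J')(g) = Mul(-5, Add(-5, g)) = Add(25, Mul(-5, g)))
Mul(Mul(Add(Add(-6, Mul(-1, -3)), Mul(-1, Function('p')(2))), Function('J')(Function('Z')(-2))), Function('f')(3, -6)) = Mul(Mul(Add(Add(-6, Mul(-1, -3)), Mul(-1, Pow(2, 2))), Add(25, Mul(-5, 0))), -6) = Mul(Mul(Add(Add(-6, 3), Mul(-1, 4)), Add(25, 0)), -6) = Mul(Mul(Add(-3, -4), 25), -6) = Mul(Mul(-7, 25), -6) = Mul(-175, -6) = 1050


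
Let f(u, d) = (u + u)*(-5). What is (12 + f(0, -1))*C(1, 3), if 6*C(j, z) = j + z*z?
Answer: 20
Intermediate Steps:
f(u, d) = -10*u (f(u, d) = (2*u)*(-5) = -10*u)
C(j, z) = j/6 + z**2/6 (C(j, z) = (j + z*z)/6 = (j + z**2)/6 = j/6 + z**2/6)
(12 + f(0, -1))*C(1, 3) = (12 - 10*0)*((1/6)*1 + (1/6)*3**2) = (12 + 0)*(1/6 + (1/6)*9) = 12*(1/6 + 3/2) = 12*(5/3) = 20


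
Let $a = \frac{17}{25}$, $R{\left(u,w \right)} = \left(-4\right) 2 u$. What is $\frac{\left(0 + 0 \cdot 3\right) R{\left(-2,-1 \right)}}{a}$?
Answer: $0$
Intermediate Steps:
$R{\left(u,w \right)} = - 8 u$
$a = \frac{17}{25}$ ($a = 17 \cdot \frac{1}{25} = \frac{17}{25} \approx 0.68$)
$\frac{\left(0 + 0 \cdot 3\right) R{\left(-2,-1 \right)}}{a} = \frac{\left(0 + 0 \cdot 3\right) \left(\left(-8\right) \left(-2\right)\right)}{\frac{17}{25}} = \left(0 + 0\right) 16 \cdot \frac{25}{17} = 0 \cdot 16 \cdot \frac{25}{17} = 0 \cdot \frac{25}{17} = 0$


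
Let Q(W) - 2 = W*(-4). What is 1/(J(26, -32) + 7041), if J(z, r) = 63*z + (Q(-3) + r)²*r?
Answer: -1/1689 ≈ -0.00059207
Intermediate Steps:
Q(W) = 2 - 4*W (Q(W) = 2 + W*(-4) = 2 - 4*W)
J(z, r) = 63*z + r*(14 + r)² (J(z, r) = 63*z + ((2 - 4*(-3)) + r)²*r = 63*z + ((2 + 12) + r)²*r = 63*z + (14 + r)²*r = 63*z + r*(14 + r)²)
1/(J(26, -32) + 7041) = 1/((63*26 - 32*(14 - 32)²) + 7041) = 1/((1638 - 32*(-18)²) + 7041) = 1/((1638 - 32*324) + 7041) = 1/((1638 - 10368) + 7041) = 1/(-8730 + 7041) = 1/(-1689) = -1/1689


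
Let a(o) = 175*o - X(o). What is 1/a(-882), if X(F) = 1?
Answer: -1/154351 ≈ -6.4787e-6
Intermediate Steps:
a(o) = -1 + 175*o (a(o) = 175*o - 1*1 = 175*o - 1 = -1 + 175*o)
1/a(-882) = 1/(-1 + 175*(-882)) = 1/(-1 - 154350) = 1/(-154351) = -1/154351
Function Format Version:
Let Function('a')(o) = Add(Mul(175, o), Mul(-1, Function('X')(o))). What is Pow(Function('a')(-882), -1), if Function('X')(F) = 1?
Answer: Rational(-1, 154351) ≈ -6.4787e-6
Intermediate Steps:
Function('a')(o) = Add(-1, Mul(175, o)) (Function('a')(o) = Add(Mul(175, o), Mul(-1, 1)) = Add(Mul(175, o), -1) = Add(-1, Mul(175, o)))
Pow(Function('a')(-882), -1) = Pow(Add(-1, Mul(175, -882)), -1) = Pow(Add(-1, -154350), -1) = Pow(-154351, -1) = Rational(-1, 154351)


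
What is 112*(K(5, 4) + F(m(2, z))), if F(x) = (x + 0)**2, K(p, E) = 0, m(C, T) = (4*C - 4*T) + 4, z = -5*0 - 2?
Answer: 44800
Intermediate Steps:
z = -2 (z = 0 - 2 = -2)
m(C, T) = 4 - 4*T + 4*C (m(C, T) = (-4*T + 4*C) + 4 = 4 - 4*T + 4*C)
F(x) = x**2
112*(K(5, 4) + F(m(2, z))) = 112*(0 + (4 - 4*(-2) + 4*2)**2) = 112*(0 + (4 + 8 + 8)**2) = 112*(0 + 20**2) = 112*(0 + 400) = 112*400 = 44800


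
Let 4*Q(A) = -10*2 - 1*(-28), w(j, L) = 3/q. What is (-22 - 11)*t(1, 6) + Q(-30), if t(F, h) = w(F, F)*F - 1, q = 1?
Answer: -64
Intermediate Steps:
w(j, L) = 3 (w(j, L) = 3/1 = 3*1 = 3)
t(F, h) = -1 + 3*F (t(F, h) = 3*F - 1 = -1 + 3*F)
Q(A) = 2 (Q(A) = (-10*2 - 1*(-28))/4 = (-20 + 28)/4 = (¼)*8 = 2)
(-22 - 11)*t(1, 6) + Q(-30) = (-22 - 11)*(-1 + 3*1) + 2 = -33*(-1 + 3) + 2 = -33*2 + 2 = -66 + 2 = -64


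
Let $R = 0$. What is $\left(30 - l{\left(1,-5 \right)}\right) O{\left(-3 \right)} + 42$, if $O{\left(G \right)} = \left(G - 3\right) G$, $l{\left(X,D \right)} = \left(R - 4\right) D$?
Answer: $222$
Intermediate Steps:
$l{\left(X,D \right)} = - 4 D$ ($l{\left(X,D \right)} = \left(0 - 4\right) D = - 4 D$)
$O{\left(G \right)} = G \left(-3 + G\right)$ ($O{\left(G \right)} = \left(-3 + G\right) G = G \left(-3 + G\right)$)
$\left(30 - l{\left(1,-5 \right)}\right) O{\left(-3 \right)} + 42 = \left(30 - \left(-4\right) \left(-5\right)\right) \left(- 3 \left(-3 - 3\right)\right) + 42 = \left(30 - 20\right) \left(\left(-3\right) \left(-6\right)\right) + 42 = \left(30 - 20\right) 18 + 42 = 10 \cdot 18 + 42 = 180 + 42 = 222$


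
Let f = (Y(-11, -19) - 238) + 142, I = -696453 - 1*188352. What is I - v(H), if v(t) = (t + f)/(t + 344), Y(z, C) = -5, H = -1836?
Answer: -1320130997/1492 ≈ -8.8481e+5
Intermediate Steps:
I = -884805 (I = -696453 - 188352 = -884805)
f = -101 (f = (-5 - 238) + 142 = -243 + 142 = -101)
v(t) = (-101 + t)/(344 + t) (v(t) = (t - 101)/(t + 344) = (-101 + t)/(344 + t))
I - v(H) = -884805 - (-101 - 1836)/(344 - 1836) = -884805 - (-1937)/(-1492) = -884805 - (-1)*(-1937)/1492 = -884805 - 1*1937/1492 = -884805 - 1937/1492 = -1320130997/1492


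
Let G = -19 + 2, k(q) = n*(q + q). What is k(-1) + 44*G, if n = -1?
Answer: -746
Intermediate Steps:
k(q) = -2*q (k(q) = -(q + q) = -2*q)
G = -17
k(-1) + 44*G = -2*(-1) + 44*(-17) = 2 - 748 = -746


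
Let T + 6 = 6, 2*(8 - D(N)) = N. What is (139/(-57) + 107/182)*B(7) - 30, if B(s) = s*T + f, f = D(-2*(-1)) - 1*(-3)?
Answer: -251605/5187 ≈ -48.507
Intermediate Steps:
D(N) = 8 - N/2
T = 0 (T = -6 + 6 = 0)
f = 10 (f = (8 - (-1)*(-1)) - 1*(-3) = (8 - ½*2) + 3 = (8 - 1) + 3 = 7 + 3 = 10)
B(s) = 10 (B(s) = s*0 + 10 = 0 + 10 = 10)
(139/(-57) + 107/182)*B(7) - 30 = (139/(-57) + 107/182)*10 - 30 = (139*(-1/57) + 107*(1/182))*10 - 30 = (-139/57 + 107/182)*10 - 30 = -19199/10374*10 - 30 = -95995/5187 - 30 = -251605/5187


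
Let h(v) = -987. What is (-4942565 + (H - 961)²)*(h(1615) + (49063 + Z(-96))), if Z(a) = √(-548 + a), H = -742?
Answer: -98188307056 - 4084712*I*√161 ≈ -9.8188e+10 - 5.1829e+7*I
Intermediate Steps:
(-4942565 + (H - 961)²)*(h(1615) + (49063 + Z(-96))) = (-4942565 + (-742 - 961)²)*(-987 + (49063 + √(-548 - 96))) = (-4942565 + (-1703)²)*(-987 + (49063 + √(-644))) = (-4942565 + 2900209)*(-987 + (49063 + 2*I*√161)) = -2042356*(48076 + 2*I*√161) = -98188307056 - 4084712*I*√161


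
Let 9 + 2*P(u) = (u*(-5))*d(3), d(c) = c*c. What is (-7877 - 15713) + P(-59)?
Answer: -22267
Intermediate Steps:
d(c) = c²
P(u) = -9/2 - 45*u/2 (P(u) = -9/2 + ((u*(-5))*3²)/2 = -9/2 + (-5*u*9)/2 = -9/2 + (-45*u)/2 = -9/2 - 45*u/2)
(-7877 - 15713) + P(-59) = (-7877 - 15713) + (-9/2 - 45/2*(-59)) = -23590 + (-9/2 + 2655/2) = -23590 + 1323 = -22267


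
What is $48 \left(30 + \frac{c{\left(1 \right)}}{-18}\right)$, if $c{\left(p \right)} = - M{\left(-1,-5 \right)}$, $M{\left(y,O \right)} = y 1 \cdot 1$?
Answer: $\frac{4312}{3} \approx 1437.3$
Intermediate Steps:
$M{\left(y,O \right)} = y$ ($M{\left(y,O \right)} = y 1 = y$)
$c{\left(p \right)} = 1$ ($c{\left(p \right)} = \left(-1\right) \left(-1\right) = 1$)
$48 \left(30 + \frac{c{\left(1 \right)}}{-18}\right) = 48 \left(30 + 1 \frac{1}{-18}\right) = 48 \left(30 + 1 \left(- \frac{1}{18}\right)\right) = 48 \left(30 - \frac{1}{18}\right) = 48 \cdot \frac{539}{18} = \frac{4312}{3}$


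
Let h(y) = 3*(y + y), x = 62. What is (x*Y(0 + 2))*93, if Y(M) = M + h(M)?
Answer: 80724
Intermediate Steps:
h(y) = 6*y (h(y) = 3*(2*y) = 6*y)
Y(M) = 7*M (Y(M) = M + 6*M = 7*M)
(x*Y(0 + 2))*93 = (62*(7*(0 + 2)))*93 = (62*(7*2))*93 = (62*14)*93 = 868*93 = 80724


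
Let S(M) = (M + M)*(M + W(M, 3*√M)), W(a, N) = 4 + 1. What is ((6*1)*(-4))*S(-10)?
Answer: -2400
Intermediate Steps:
W(a, N) = 5
S(M) = 2*M*(5 + M) (S(M) = (M + M)*(M + 5) = (2*M)*(5 + M) = 2*M*(5 + M))
((6*1)*(-4))*S(-10) = ((6*1)*(-4))*(2*(-10)*(5 - 10)) = (6*(-4))*(2*(-10)*(-5)) = -24*100 = -2400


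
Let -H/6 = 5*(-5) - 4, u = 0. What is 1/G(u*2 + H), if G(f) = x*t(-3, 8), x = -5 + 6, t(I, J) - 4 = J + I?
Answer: 1/9 ≈ 0.11111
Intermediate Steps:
t(I, J) = 4 + I + J (t(I, J) = 4 + (J + I) = 4 + (I + J) = 4 + I + J)
x = 1
H = 174 (H = -6*(5*(-5) - 4) = -6*(-25 - 4) = -6*(-29) = 174)
G(f) = 9 (G(f) = 1*(4 - 3 + 8) = 1*9 = 9)
1/G(u*2 + H) = 1/9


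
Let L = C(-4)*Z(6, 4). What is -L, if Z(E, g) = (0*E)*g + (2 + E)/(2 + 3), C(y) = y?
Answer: 32/5 ≈ 6.4000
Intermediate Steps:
Z(E, g) = ⅖ + E/5 (Z(E, g) = 0*g + (2 + E)/5 = 0 + (2 + E)*(⅕) = 0 + (⅖ + E/5) = ⅖ + E/5)
L = -32/5 (L = -4*(⅖ + (⅕)*6) = -4*(⅖ + 6/5) = -4*8/5 = -32/5 ≈ -6.4000)
-L = -1*(-32/5) = 32/5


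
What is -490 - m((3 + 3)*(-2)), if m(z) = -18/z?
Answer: -983/2 ≈ -491.50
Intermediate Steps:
-490 - m((3 + 3)*(-2)) = -490 - (-18)/((3 + 3)*(-2)) = -490 - (-18)/(6*(-2)) = -490 - (-18)/(-12) = -490 - (-18)*(-1)/12 = -490 - 1*3/2 = -490 - 3/2 = -983/2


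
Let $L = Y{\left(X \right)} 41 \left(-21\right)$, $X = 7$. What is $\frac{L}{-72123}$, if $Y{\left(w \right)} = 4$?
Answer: $\frac{1148}{24041} \approx 0.047752$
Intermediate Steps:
$L = -3444$ ($L = 4 \cdot 41 \left(-21\right) = 164 \left(-21\right) = -3444$)
$\frac{L}{-72123} = - \frac{3444}{-72123} = \left(-3444\right) \left(- \frac{1}{72123}\right) = \frac{1148}{24041}$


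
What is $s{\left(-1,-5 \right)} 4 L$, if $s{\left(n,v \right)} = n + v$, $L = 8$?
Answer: $-192$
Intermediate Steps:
$s{\left(-1,-5 \right)} 4 L = \left(-1 - 5\right) 4 \cdot 8 = \left(-6\right) 4 \cdot 8 = \left(-24\right) 8 = -192$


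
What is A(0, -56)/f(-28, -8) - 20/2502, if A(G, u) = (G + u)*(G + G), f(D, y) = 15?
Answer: -10/1251 ≈ -0.0079936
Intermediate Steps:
A(G, u) = 2*G*(G + u) (A(G, u) = (G + u)*(2*G) = 2*G*(G + u))
A(0, -56)/f(-28, -8) - 20/2502 = (2*0*(0 - 56))/15 - 20/2502 = (2*0*(-56))*(1/15) - 20*1/2502 = 0*(1/15) - 10/1251 = 0 - 10/1251 = -10/1251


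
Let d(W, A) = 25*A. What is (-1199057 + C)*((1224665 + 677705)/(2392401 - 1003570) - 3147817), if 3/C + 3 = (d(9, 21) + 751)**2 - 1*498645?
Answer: 191000201505629639673671/50603983928 ≈ 3.7744e+12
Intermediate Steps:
C = 3/1129528 (C = 3/(-3 + ((25*21 + 751)**2 - 1*498645)) = 3/(-3 + ((525 + 751)**2 - 498645)) = 3/(-3 + (1276**2 - 498645)) = 3/(-3 + (1628176 - 498645)) = 3/(-3 + 1129531) = 3/1129528 ≈ 2.6560e-6)
(-1199057 + C)*((1224665 + 677705)/(2392401 - 1003570) - 3147817) = (-1199057 + 3/1129528)*((1224665 + 677705)/(2392401 - 1003570) - 3147817) = -1354368455093*(1902370/1388831 - 3147817)/1129528 = -1354368455093/1129528*(-4371783929557/1388831) = 191000201505629639673671/50603983928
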